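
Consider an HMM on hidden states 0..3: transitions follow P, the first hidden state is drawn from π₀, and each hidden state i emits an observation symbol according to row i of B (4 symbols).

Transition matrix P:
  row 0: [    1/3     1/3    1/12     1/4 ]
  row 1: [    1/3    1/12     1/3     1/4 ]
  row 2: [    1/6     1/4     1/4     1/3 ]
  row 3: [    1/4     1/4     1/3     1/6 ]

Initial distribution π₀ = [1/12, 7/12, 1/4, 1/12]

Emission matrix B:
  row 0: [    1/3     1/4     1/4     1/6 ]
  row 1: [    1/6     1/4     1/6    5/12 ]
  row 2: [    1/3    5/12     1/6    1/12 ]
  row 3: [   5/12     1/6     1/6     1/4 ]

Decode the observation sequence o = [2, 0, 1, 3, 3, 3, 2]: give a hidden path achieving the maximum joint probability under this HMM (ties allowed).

path = [1, 3, 2, 1, 0, 1, 0]

t=0: δ = [2.083e-02, 9.722e-02, 4.167e-02, 1.389e-02]  (obs o_0=2)
t=1: δ = [1.080e-02, 1.736e-03, 1.080e-02, 1.013e-02]  ψ = [1, 2, 1, 1]  (obs o_1=0)
t=2: δ = [9.002e-04, 9.002e-04, 1.407e-03, 6.001e-04]  ψ = [0, 0, 3, 2]  (obs o_2=1)
t=3: δ = [5.001e-05, 1.465e-04, 2.930e-05, 1.172e-04]  ψ = [0, 2, 2, 2]  (obs o_3=3)
t=4: δ = [8.140e-06, 1.221e-05, 4.070e-06, 9.157e-06]  ψ = [1, 3, 1, 1]  (obs o_4=3)
t=5: δ = [6.783e-07, 1.131e-06, 3.392e-07, 7.631e-07]  ψ = [1, 0, 1, 1]  (obs o_5=3)
t=6: δ = [9.421e-08, 3.768e-08, 6.281e-08, 4.711e-08]  ψ = [1, 0, 1, 1]  (obs o_6=2)
backtrack: best end state = 0; path = [1, 3, 2, 1, 0, 1, 0]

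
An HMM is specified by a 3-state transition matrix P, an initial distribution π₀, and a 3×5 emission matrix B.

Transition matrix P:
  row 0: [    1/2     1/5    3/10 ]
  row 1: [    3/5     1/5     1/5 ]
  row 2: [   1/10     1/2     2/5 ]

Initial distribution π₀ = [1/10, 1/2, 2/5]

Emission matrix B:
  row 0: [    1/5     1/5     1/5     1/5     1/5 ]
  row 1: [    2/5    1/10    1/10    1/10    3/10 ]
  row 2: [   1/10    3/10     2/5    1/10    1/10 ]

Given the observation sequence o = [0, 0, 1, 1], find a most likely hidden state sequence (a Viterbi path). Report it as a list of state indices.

t=0: δ = [2.000e-02, 2.000e-01, 4.000e-02]  (obs o_0=0)
t=1: δ = [2.400e-02, 1.600e-02, 4.000e-03]  ψ = [1, 1, 1]  (obs o_1=0)
t=2: δ = [2.400e-03, 4.800e-04, 2.160e-03]  ψ = [0, 0, 0]  (obs o_2=1)
t=3: δ = [2.400e-04, 1.080e-04, 2.592e-04]  ψ = [0, 2, 2]  (obs o_3=1)
backtrack: best end state = 2; path = [1, 0, 2, 2]

path = [1, 0, 2, 2]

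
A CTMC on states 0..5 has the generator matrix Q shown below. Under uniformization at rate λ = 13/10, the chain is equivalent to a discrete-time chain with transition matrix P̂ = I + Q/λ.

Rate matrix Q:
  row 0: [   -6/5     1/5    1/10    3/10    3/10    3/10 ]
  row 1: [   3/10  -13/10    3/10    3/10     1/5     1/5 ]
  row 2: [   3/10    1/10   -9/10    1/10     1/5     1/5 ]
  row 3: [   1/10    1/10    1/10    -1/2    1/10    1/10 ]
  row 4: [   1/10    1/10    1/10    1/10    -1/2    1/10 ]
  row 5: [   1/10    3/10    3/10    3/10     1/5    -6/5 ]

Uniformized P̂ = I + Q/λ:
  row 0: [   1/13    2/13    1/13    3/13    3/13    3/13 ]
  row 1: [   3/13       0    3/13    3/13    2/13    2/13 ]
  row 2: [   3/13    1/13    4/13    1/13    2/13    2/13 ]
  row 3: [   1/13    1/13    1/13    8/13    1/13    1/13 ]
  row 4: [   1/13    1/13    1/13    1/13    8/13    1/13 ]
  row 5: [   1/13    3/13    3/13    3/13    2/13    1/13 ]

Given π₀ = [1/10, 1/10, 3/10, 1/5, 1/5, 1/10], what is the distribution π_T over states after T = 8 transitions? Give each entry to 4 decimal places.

π = [0.1134, 0.0956, 0.1417, 0.2737, 0.2629, 0.1126]

t=0: π = [0.1000, 0.1000, 0.3000, 0.2000, 0.2000, 0.1000]
t=1: π = [0.1385, 0.0923, 0.1769, 0.2308, 0.2385, 0.1231]
t=2: π = [0.1183, 0.0994, 0.1509, 0.2556, 0.2568, 0.1189]
t=3: π = [0.1154, 0.0967, 0.1453, 0.2664, 0.2618, 0.1144]
t=4: π = [0.1142, 0.0960, 0.1429, 0.2706, 0.2631, 0.1133]
t=5: π = [0.1137, 0.0958, 0.1421, 0.2724, 0.2632, 0.1129]
t=6: π = [0.1135, 0.0957, 0.1418, 0.2732, 0.2631, 0.1127]
t=7: π = [0.1135, 0.0956, 0.1417, 0.2735, 0.2630, 0.1127]
t=8: π = [0.1134, 0.0956, 0.1417, 0.2737, 0.2629, 0.1126]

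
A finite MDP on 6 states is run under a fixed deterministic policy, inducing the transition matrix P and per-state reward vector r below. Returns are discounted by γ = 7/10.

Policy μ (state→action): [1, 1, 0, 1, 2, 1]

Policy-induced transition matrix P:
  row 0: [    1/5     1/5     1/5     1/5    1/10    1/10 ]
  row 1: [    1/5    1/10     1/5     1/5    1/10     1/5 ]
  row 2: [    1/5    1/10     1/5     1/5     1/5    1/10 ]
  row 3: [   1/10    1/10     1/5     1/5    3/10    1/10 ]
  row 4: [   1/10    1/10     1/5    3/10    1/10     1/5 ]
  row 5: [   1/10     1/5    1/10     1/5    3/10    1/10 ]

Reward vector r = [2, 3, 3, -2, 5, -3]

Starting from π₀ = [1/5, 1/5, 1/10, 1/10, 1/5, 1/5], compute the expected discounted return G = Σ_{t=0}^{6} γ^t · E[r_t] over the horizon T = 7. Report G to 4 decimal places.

G = 4.2118

t=0: π = [0.2000, 0.2000, 0.1000, 0.1000, 0.2000, 0.2000], E[r] = 1.5000, γ^t·E[r] = 1.500000, running G = 1.500000
t=1: π = [0.1500, 0.1400, 0.1800, 0.2200, 0.1700, 0.1400], E[r] = 1.2500, γ^t·E[r] = 0.875000, running G = 2.375000
t=2: π = [0.1470, 0.1290, 0.1860, 0.2170, 0.1900, 0.1310], E[r] = 1.3620, γ^t·E[r] = 0.667380, running G = 3.042380
t=3: π = [0.1462, 0.1278, 0.1869, 0.2190, 0.1882, 0.1319], E[r] = 1.3438, γ^t·E[r] = 0.460923, running G = 3.503303
t=4: π = [0.1461, 0.1278, 0.1868, 0.2188, 0.1889, 0.1316], E[r] = 1.3480, γ^t·E[r] = 0.323643, running G = 3.826946
t=5: π = [0.1461, 0.1278, 0.1868, 0.2189, 0.1888, 0.1317], E[r] = 1.3470, γ^t·E[r] = 0.226393, running G = 4.053339
t=6: π = [0.1461, 0.1278, 0.1868, 0.2189, 0.1888, 0.1317], E[r] = 1.3472, γ^t·E[r] = 0.158499, running G = 4.211838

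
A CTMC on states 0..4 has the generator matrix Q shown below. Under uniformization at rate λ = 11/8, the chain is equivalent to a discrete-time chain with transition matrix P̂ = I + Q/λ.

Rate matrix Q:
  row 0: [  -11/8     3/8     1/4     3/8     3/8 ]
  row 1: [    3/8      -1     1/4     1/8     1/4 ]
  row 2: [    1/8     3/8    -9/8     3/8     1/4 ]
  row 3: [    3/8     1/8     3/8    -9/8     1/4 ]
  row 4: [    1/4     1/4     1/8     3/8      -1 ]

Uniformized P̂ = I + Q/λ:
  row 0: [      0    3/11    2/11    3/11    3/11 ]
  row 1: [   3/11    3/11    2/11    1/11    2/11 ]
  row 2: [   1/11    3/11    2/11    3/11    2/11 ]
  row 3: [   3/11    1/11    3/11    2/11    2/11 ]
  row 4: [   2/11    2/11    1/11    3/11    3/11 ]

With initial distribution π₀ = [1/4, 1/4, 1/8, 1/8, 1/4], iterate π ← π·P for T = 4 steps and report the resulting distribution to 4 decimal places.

t=0: π = [0.2500, 0.2500, 0.1250, 0.1250, 0.2500]
t=1: π = [0.1591, 0.2273, 0.1705, 0.2159, 0.2273]
t=2: π = [0.1777, 0.2128, 0.1808, 0.2118, 0.2169]
t=3: π = [0.1717, 0.2145, 0.1813, 0.2148, 0.2177]
t=4: π = [0.1731, 0.2139, 0.1816, 0.2142, 0.2172]

π = [0.1731, 0.2139, 0.1816, 0.2142, 0.2172]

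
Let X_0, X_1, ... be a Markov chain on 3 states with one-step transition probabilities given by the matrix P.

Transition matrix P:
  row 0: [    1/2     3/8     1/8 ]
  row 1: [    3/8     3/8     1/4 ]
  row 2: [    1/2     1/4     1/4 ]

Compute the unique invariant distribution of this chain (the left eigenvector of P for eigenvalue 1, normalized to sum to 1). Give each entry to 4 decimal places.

π = [0.4561, 0.3509, 0.1930]

Balance equations π_j = Σ_i π_i·P[i][j]:
  π_0 = 1/2·π_0 + 3/8·π_1 + 1/2·π_2
  π_1 = 3/8·π_0 + 3/8·π_1 + 1/4·π_2
  normalize: π_0 + π_1 + π_2 = 1
Solving the linear system gives exactly π = [26/57, 20/57, 11/57].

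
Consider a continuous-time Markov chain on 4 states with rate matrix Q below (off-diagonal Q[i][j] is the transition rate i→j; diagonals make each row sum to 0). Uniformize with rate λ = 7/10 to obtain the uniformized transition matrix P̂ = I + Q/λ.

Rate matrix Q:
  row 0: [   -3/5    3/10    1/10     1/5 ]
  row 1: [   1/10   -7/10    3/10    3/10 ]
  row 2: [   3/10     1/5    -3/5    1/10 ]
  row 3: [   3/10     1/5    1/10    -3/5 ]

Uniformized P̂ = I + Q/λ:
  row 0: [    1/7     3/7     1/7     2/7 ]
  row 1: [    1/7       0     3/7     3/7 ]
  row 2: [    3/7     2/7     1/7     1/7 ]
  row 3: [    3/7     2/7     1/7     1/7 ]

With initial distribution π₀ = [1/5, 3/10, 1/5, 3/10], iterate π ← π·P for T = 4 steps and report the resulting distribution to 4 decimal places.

π = [0.2786, 0.2530, 0.2147, 0.2537]

t=0: π = [0.2000, 0.3000, 0.2000, 0.3000]
t=1: π = [0.2857, 0.2286, 0.2286, 0.2571]
t=2: π = [0.2816, 0.2612, 0.2082, 0.2490]
t=3: π = [0.2735, 0.2513, 0.2175, 0.2577]
t=4: π = [0.2786, 0.2530, 0.2147, 0.2537]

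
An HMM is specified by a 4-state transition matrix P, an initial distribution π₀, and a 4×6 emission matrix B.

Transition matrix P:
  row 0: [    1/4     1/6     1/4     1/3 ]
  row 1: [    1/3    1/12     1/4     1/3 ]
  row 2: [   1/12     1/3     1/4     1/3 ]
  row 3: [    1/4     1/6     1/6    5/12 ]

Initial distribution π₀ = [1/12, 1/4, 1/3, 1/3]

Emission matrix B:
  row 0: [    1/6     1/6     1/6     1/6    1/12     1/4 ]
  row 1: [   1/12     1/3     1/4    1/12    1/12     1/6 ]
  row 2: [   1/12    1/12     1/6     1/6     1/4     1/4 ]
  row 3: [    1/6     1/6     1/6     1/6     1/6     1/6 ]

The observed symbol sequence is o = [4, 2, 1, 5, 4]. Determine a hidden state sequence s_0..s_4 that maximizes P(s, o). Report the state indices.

path = [2, 2, 1, 0, 2]

t=0: δ = [6.944e-03, 2.083e-02, 8.333e-02, 5.556e-02]  (obs o_0=4)
t=1: δ = [2.315e-03, 6.944e-03, 3.472e-03, 4.630e-03]  ψ = [3, 2, 2, 2]  (obs o_1=2)
t=2: δ = [3.858e-04, 3.858e-04, 1.447e-04, 3.858e-04]  ψ = [1, 2, 1, 1]  (obs o_2=1)
t=3: δ = [3.215e-05, 1.072e-05, 2.411e-05, 2.679e-05]  ψ = [1, 0, 0, 3]  (obs o_3=5)
t=4: δ = [6.698e-07, 6.698e-07, 2.009e-06, 1.861e-06]  ψ = [0, 2, 0, 3]  (obs o_4=4)
backtrack: best end state = 2; path = [2, 2, 1, 0, 2]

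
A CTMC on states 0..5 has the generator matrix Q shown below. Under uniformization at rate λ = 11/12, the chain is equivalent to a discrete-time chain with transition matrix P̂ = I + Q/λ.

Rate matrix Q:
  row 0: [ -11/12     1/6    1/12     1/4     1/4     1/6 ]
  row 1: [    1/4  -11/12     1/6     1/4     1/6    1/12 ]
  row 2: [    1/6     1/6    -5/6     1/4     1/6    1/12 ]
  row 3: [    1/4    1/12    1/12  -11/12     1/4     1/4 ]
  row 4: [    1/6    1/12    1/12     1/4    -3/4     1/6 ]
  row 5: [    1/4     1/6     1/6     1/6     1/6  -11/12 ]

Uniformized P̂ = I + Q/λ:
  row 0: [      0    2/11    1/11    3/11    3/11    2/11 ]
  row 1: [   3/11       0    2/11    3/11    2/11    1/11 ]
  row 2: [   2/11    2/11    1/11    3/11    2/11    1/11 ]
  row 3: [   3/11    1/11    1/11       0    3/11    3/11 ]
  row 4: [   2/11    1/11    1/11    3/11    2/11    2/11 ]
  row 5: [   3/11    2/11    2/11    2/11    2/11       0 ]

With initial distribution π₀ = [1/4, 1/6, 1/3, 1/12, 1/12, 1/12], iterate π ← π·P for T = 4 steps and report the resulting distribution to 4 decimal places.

π = [0.1910, 0.1210, 0.1157, 0.2031, 0.2176, 0.1515]

t=0: π = [0.2500, 0.1667, 0.3333, 0.0833, 0.0833, 0.0833]
t=1: π = [0.1667, 0.1364, 0.1136, 0.2424, 0.2121, 0.1288]
t=2: π = [0.1977, 0.1157, 0.1150, 0.1949, 0.2190, 0.1577]
t=3: π = [0.1885, 0.1232, 0.1158, 0.2052, 0.2175, 0.1499]
t=4: π = [0.1910, 0.1210, 0.1157, 0.2031, 0.2176, 0.1515]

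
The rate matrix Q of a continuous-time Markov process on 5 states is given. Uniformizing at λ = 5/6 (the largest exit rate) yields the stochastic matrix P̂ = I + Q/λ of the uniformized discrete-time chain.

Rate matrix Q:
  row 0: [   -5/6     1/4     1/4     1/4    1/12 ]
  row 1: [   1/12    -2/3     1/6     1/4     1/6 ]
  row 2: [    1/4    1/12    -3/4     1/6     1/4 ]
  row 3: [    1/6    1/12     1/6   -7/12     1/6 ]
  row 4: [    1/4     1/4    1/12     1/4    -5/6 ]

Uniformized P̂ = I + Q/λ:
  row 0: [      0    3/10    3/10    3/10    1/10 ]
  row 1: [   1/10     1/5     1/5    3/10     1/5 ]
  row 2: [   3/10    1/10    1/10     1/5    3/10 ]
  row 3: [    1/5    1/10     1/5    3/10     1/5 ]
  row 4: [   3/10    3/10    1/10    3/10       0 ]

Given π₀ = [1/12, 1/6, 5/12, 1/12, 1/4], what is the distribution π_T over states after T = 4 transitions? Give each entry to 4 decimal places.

π = [0.1808, 0.1889, 0.1827, 0.2818, 0.1658]

t=0: π = [0.0833, 0.1667, 0.4167, 0.0833, 0.2500]
t=1: π = [0.2333, 0.1833, 0.1417, 0.2583, 0.1833]
t=2: π = [0.1675, 0.2017, 0.1908, 0.2858, 0.1542]
t=3: π = [0.1808, 0.1845, 0.1823, 0.2809, 0.1715]
t=4: π = [0.1808, 0.1889, 0.1827, 0.2818, 0.1658]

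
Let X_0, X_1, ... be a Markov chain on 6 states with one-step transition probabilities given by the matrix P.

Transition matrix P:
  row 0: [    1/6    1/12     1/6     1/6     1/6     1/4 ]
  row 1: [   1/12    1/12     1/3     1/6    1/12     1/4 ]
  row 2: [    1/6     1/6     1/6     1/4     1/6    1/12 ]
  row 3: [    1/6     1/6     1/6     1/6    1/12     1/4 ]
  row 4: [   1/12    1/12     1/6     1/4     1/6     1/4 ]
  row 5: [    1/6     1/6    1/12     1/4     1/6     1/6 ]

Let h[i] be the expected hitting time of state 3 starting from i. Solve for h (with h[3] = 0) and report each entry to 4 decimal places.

First-step conditioning: h[3] = 0; for i ≠ 3, h[i] = 1 + Σ_k P[i][k]·h[k].
  h[0] = 1 + 1/6·h[0] + 1/12·h[1] + 1/6·h[2] + 1/6·h[4] + 1/4·h[5]
  h[1] = 1 + 1/12·h[0] + 1/12·h[1] + 1/3·h[2] + 1/12·h[4] + 1/4·h[5]
  h[2] = 1 + 1/6·h[0] + 1/6·h[1] + 1/6·h[2] + 1/6·h[4] + 1/12·h[5]
  h[4] = 1 + 1/12·h[0] + 1/12·h[1] + 1/6·h[2] + 1/6·h[4] + 1/4·h[5]
  h[5] = 1 + 1/6·h[0] + 1/6·h[1] + 1/12·h[2] + 1/6·h[4] + 1/6·h[5]
Solving the 5×5 linear system over states ≠ 3 gives exactly h = [23904/5041, 23784/5041, 22188/5041, 0, 21912/5041, 22188/5041] (h[3] = 0 is the target).

h = [4.7419, 4.7181, 4.4015, 0.0000, 4.3468, 4.4015]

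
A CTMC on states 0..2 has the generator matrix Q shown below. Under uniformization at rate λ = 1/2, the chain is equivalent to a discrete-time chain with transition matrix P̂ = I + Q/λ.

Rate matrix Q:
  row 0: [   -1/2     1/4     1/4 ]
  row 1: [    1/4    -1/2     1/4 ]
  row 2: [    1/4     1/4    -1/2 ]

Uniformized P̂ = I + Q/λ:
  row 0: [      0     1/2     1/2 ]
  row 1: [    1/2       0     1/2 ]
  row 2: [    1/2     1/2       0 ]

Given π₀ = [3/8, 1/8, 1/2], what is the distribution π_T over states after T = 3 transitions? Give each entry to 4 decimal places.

t=0: π = [0.3750, 0.1250, 0.5000]
t=1: π = [0.3125, 0.4375, 0.2500]
t=2: π = [0.3438, 0.2813, 0.3750]
t=3: π = [0.3281, 0.3594, 0.3125]

π = [0.3281, 0.3594, 0.3125]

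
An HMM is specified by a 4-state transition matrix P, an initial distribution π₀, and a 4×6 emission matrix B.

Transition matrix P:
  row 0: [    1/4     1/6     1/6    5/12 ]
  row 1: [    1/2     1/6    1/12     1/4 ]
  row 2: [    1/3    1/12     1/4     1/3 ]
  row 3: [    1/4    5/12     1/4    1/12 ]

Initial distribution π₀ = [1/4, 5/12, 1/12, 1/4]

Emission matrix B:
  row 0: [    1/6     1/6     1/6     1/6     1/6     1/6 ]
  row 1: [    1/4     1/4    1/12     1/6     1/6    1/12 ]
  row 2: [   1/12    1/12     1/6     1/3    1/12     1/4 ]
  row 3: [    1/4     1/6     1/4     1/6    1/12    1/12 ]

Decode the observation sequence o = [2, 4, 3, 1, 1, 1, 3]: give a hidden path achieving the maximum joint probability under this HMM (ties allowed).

t=0: δ = [4.167e-02, 3.472e-02, 1.389e-02, 6.250e-02]  (obs o_0=2)
t=1: δ = [2.894e-03, 4.340e-03, 1.302e-03, 1.447e-03]  ψ = [1, 3, 3, 0]  (obs o_1=4)
t=2: δ = [3.617e-04, 1.206e-04, 1.608e-04, 2.009e-04]  ψ = [1, 1, 0, 0]  (obs o_2=3)
t=3: δ = [1.507e-05, 2.093e-05, 5.023e-06, 2.512e-05]  ψ = [0, 3, 0, 0]  (obs o_3=1)
t=4: δ = [1.744e-06, 2.616e-06, 5.233e-07, 1.047e-06]  ψ = [1, 3, 3, 0]  (obs o_4=1)
t=5: δ = [2.180e-07, 1.090e-07, 2.423e-08, 1.211e-07]  ψ = [1, 1, 0, 0]  (obs o_5=1)
t=6: δ = [9.085e-09, 8.412e-09, 1.211e-08, 1.514e-08]  ψ = [0, 3, 0, 0]  (obs o_6=3)
backtrack: best end state = 3; path = [3, 1, 0, 3, 1, 0, 3]

path = [3, 1, 0, 3, 1, 0, 3]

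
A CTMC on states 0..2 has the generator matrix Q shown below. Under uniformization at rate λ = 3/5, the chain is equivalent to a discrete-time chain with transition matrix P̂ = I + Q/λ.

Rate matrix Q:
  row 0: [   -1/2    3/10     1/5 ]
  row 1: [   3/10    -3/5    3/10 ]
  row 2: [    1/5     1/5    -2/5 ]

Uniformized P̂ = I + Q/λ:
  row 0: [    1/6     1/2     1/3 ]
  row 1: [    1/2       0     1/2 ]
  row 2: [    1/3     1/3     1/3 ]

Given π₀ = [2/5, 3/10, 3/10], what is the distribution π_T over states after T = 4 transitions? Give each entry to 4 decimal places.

π = [0.3279, 0.2900, 0.3822]

t=0: π = [0.4000, 0.3000, 0.3000]
t=1: π = [0.3167, 0.3000, 0.3833]
t=2: π = [0.3306, 0.2861, 0.3833]
t=3: π = [0.3259, 0.2931, 0.3810]
t=4: π = [0.3279, 0.2900, 0.3822]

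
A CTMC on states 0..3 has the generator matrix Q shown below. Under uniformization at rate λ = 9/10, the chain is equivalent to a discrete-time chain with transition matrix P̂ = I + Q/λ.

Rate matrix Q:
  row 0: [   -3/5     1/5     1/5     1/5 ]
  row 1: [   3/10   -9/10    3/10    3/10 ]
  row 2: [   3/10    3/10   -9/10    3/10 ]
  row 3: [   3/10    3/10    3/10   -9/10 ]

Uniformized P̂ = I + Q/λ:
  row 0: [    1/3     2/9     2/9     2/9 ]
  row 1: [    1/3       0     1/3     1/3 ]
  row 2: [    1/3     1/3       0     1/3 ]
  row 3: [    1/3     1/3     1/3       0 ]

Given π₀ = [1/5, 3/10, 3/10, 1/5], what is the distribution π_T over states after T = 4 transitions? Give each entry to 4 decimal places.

π = [0.3333, 0.2226, 0.2226, 0.2214]

t=0: π = [0.2000, 0.3000, 0.3000, 0.2000]
t=1: π = [0.3333, 0.2111, 0.2111, 0.2444]
t=2: π = [0.3333, 0.2259, 0.2259, 0.2148]
t=3: π = [0.3333, 0.2210, 0.2210, 0.2247]
t=4: π = [0.3333, 0.2226, 0.2226, 0.2214]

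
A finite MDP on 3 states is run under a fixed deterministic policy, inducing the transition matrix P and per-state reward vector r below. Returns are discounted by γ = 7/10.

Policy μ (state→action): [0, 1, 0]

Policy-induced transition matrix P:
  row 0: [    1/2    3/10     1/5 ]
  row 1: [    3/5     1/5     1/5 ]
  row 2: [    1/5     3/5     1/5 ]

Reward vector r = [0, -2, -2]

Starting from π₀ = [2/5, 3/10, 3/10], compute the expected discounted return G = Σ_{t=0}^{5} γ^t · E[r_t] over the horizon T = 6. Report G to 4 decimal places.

t=0: π = [0.4000, 0.3000, 0.3000], E[r] = -1.2000, γ^t·E[r] = -1.200000, running G = -1.200000
t=1: π = [0.4400, 0.3600, 0.2000], E[r] = -1.1200, γ^t·E[r] = -0.784000, running G = -1.984000
t=2: π = [0.4760, 0.3240, 0.2000], E[r] = -1.0480, γ^t·E[r] = -0.513520, running G = -2.497520
t=3: π = [0.4724, 0.3276, 0.2000], E[r] = -1.0552, γ^t·E[r] = -0.361934, running G = -2.859454
t=4: π = [0.4728, 0.3272, 0.2000], E[r] = -1.0545, γ^t·E[r] = -0.253181, running G = -3.112634
t=5: π = [0.4727, 0.3273, 0.2000], E[r] = -1.0546, γ^t·E[r] = -0.177239, running G = -3.289873

G = -3.2899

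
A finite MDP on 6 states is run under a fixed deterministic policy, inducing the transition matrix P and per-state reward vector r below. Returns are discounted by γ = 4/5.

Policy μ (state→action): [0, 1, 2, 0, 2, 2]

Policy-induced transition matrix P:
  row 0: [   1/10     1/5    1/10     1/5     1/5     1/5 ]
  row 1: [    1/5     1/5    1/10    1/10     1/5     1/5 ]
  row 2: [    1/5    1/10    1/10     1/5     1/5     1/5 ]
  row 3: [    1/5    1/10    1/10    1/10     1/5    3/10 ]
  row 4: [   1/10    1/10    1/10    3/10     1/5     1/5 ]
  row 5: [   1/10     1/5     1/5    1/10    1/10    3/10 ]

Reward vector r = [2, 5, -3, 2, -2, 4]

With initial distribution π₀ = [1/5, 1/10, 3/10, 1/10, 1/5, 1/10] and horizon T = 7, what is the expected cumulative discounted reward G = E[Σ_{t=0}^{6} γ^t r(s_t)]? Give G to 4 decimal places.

G = 4.9175

t=0: π = [0.2000, 0.1000, 0.3000, 0.1000, 0.2000, 0.1000], E[r] = 0.2000, γ^t·E[r] = 0.200000, running G = 0.200000
t=1: π = [0.1500, 0.1400, 0.1100, 0.1900, 0.1900, 0.2200], E[r] = 1.5500, γ^t·E[r] = 1.240000, running G = 1.440000
t=2: π = [0.1440, 0.1510, 0.1220, 0.1640, 0.1780, 0.2410], E[r] = 1.6130, γ^t·E[r] = 1.032320, running G = 2.472320
t=3: π = [0.1437, 0.1536, 0.1241, 0.1622, 0.1759, 0.2405], E[r] = 1.6177, γ^t·E[r] = 0.828262, running G = 3.300582
t=4: π = [0.1440, 0.1538, 0.1241, 0.1620, 0.1760, 0.2403], E[r] = 1.6178, γ^t·E[r] = 0.662663, running G = 3.963246
t=5: π = [0.1440, 0.1538, 0.1240, 0.1620, 0.1760, 0.2402], E[r] = 1.6178, γ^t·E[r] = 0.530131, running G = 4.493376
t=6: π = [0.1440, 0.1538, 0.1240, 0.1620, 0.1760, 0.2402], E[r] = 1.6178, γ^t·E[r] = 0.424103, running G = 4.917479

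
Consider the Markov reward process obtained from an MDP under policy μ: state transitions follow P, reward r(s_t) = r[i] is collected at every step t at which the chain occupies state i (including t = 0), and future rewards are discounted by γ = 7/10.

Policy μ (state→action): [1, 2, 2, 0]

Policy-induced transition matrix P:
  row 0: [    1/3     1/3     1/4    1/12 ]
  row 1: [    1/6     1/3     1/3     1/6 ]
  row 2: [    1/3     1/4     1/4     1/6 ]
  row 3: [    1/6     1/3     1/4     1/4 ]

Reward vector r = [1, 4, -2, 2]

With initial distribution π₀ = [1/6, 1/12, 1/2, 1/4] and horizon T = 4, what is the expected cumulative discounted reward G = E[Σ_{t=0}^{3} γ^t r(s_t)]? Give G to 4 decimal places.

t=0: π = [0.1667, 0.0833, 0.5000, 0.2500], E[r] = 0.0000, γ^t·E[r] = 0.000000, running G = 0.000000
t=1: π = [0.2778, 0.2917, 0.2569, 0.1736], E[r] = 1.2778, γ^t·E[r] = 0.894444, running G = 0.894444
t=2: π = [0.2558, 0.3119, 0.2743, 0.1580], E[r] = 1.2708, γ^t·E[r] = 0.622708, running G = 1.517153
t=3: π = [0.2550, 0.3105, 0.2760, 0.1585], E[r] = 1.2620, γ^t·E[r] = 0.432852, running G = 1.950005

G = 1.9500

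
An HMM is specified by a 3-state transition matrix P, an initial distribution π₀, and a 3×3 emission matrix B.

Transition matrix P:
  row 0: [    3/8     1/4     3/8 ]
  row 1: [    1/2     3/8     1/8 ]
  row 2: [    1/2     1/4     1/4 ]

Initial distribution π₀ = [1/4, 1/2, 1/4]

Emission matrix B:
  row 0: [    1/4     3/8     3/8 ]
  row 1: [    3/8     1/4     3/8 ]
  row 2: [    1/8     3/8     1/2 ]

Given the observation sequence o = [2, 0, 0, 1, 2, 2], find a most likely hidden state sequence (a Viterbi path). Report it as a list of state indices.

t=0: δ = [9.375e-02, 1.875e-01, 1.250e-01]  (obs o_0=2)
t=1: δ = [2.344e-02, 2.637e-02, 4.395e-03]  ψ = [1, 1, 0]  (obs o_1=0)
t=2: δ = [3.296e-03, 3.708e-03, 1.099e-03]  ψ = [1, 1, 0]  (obs o_2=0)
t=3: δ = [6.952e-04, 3.476e-04, 4.635e-04]  ψ = [1, 1, 0]  (obs o_3=1)
t=4: δ = [9.777e-05, 6.518e-05, 1.304e-04]  ψ = [0, 0, 0]  (obs o_4=2)
t=5: δ = [2.444e-05, 1.222e-05, 1.833e-05]  ψ = [2, 2, 0]  (obs o_5=2)
backtrack: best end state = 0; path = [1, 1, 1, 0, 2, 0]

path = [1, 1, 1, 0, 2, 0]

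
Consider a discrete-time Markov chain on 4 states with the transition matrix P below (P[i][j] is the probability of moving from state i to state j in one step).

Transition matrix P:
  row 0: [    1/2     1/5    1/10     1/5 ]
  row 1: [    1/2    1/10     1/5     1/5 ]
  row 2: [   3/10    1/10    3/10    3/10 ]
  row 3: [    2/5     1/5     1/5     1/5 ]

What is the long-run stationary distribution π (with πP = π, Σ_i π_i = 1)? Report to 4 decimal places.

Balance equations π_j = Σ_i π_i·P[i][j]:
  π_0 = 1/2·π_0 + 1/2·π_1 + 3/10·π_2 + 2/5·π_3
  π_1 = 1/5·π_0 + 1/10·π_1 + 1/10·π_2 + 1/5·π_3
  π_2 = 1/10·π_0 + 1/5·π_1 + 3/10·π_2 + 1/5·π_3
  normalize: π_0 + π_1 + π_2 + π_3 = 1
Solving the linear system gives exactly π = [130/293, 146/879, 152/879, 191/879].

π = [0.4437, 0.1661, 0.1729, 0.2173]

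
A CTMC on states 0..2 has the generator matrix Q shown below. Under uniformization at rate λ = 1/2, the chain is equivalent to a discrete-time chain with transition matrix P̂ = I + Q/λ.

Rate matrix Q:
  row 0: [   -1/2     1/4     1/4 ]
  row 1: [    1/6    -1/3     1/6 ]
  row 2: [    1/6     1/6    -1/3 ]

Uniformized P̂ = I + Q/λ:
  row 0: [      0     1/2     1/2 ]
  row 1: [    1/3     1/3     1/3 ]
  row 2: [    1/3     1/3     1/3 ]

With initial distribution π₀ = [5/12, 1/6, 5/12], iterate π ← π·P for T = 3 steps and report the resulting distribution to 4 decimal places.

t=0: π = [0.4167, 0.1667, 0.4167]
t=1: π = [0.1944, 0.4028, 0.4028]
t=2: π = [0.2685, 0.3657, 0.3657]
t=3: π = [0.2438, 0.3781, 0.3781]

π = [0.2438, 0.3781, 0.3781]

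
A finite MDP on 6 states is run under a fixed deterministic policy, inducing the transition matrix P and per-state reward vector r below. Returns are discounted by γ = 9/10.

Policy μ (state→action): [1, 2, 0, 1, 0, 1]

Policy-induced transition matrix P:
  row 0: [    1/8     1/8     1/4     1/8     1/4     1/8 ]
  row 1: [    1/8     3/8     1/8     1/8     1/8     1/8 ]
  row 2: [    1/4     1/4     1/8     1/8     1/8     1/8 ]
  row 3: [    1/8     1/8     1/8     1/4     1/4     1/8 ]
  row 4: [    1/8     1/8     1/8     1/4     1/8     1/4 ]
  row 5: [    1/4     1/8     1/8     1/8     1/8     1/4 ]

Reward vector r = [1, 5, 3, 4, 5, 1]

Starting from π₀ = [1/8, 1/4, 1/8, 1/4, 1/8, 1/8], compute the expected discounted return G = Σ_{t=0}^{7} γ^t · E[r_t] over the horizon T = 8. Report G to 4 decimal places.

G = 18.6976

t=0: π = [0.1250, 0.2500, 0.1250, 0.2500, 0.1250, 0.1250], E[r] = 3.5000, γ^t·E[r] = 3.500000, running G = 3.500000
t=1: π = [0.1563, 0.2031, 0.1406, 0.1719, 0.1719, 0.1563], E[r] = 3.2969, γ^t·E[r] = 2.967188, running G = 6.467188
t=2: π = [0.1621, 0.1934, 0.1445, 0.1680, 0.1660, 0.1660], E[r] = 3.2305, γ^t·E[r] = 2.616680, running G = 9.083867
t=3: π = [0.1638, 0.1914, 0.1453, 0.1667, 0.1663, 0.1665], E[r] = 3.2214, γ^t·E[r] = 2.348427, running G = 11.432294
t=4: π = [0.1640, 0.1910, 0.1455, 0.1666, 0.1663, 0.1666], E[r] = 3.2202, γ^t·E[r] = 2.112743, running G = 13.545037
t=5: π = [0.1640, 0.1909, 0.1455, 0.1666, 0.1663, 0.1666], E[r] = 3.2199, γ^t·E[r] = 1.901315, running G = 15.446352
t=6: π = [0.1640, 0.1909, 0.1455, 0.1666, 0.1663, 0.1666], E[r] = 3.2199, γ^t·E[r] = 1.711163, running G = 17.157515
t=7: π = [0.1640, 0.1909, 0.1455, 0.1666, 0.1663, 0.1666], E[r] = 3.2198, γ^t·E[r] = 1.540042, running G = 18.697557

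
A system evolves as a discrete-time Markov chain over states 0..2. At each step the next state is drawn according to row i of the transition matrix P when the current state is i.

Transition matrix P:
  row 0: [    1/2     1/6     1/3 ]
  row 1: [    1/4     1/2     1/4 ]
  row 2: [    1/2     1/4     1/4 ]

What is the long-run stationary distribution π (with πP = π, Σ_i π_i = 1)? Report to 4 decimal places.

π = [0.4286, 0.2857, 0.2857]

Balance equations π_j = Σ_i π_i·P[i][j]:
  π_0 = 1/2·π_0 + 1/4·π_1 + 1/2·π_2
  π_1 = 1/6·π_0 + 1/2·π_1 + 1/4·π_2
  normalize: π_0 + π_1 + π_2 = 1
Solving the linear system gives exactly π = [3/7, 2/7, 2/7].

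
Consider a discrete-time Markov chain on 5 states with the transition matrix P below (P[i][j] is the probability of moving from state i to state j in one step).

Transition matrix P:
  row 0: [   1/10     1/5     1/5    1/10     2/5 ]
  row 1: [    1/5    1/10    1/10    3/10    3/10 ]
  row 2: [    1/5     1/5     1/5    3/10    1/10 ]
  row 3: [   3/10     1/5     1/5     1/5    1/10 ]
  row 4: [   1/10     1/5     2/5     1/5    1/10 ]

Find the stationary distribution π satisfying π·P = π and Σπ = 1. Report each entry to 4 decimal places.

π = [0.1845, 0.1818, 0.2202, 0.2217, 0.1917]

Balance equations π_j = Σ_i π_i·P[i][j]:
  π_0 = 1/10·π_0 + 1/5·π_1 + 1/5·π_2 + 3/10·π_3 + 1/10·π_4
  π_1 = 1/5·π_0 + 1/10·π_1 + 1/5·π_2 + 1/5·π_3 + 1/5·π_4
  π_2 = 1/5·π_0 + 1/10·π_1 + 1/5·π_2 + 1/5·π_3 + 2/5·π_4
  π_3 = 1/10·π_0 + 3/10·π_1 + 3/10·π_2 + 1/5·π_3 + 1/5·π_4
  normalize: π_0 + π_1 + π_2 + π_3 + π_4 = 1
Solving the linear system gives exactly π = [1285/6963, 2/11, 511/2321, 1544/6963, 445/2321].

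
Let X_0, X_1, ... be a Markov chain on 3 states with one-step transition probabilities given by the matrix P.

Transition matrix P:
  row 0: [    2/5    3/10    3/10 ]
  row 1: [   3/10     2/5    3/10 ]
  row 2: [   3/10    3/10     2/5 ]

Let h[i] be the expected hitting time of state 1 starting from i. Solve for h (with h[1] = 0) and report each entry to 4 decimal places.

First-step conditioning: h[1] = 0; for i ≠ 1, h[i] = 1 + Σ_k P[i][k]·h[k].
  h[0] = 1 + 2/5·h[0] + 3/10·h[2]
  h[2] = 1 + 3/10·h[0] + 2/5·h[2]
Solving the 2×2 linear system over states ≠ 1 gives exactly h = [10/3, 0, 10/3] (h[1] = 0 is the target).

h = [3.3333, 0.0000, 3.3333]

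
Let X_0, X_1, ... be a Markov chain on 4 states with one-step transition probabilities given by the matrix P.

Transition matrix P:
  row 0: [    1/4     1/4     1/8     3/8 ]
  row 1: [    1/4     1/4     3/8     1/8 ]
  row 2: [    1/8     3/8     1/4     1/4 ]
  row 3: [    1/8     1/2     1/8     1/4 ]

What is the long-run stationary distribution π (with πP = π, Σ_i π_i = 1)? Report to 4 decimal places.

Balance equations π_j = Σ_i π_i·P[i][j]:
  π_0 = 1/4·π_0 + 1/4·π_1 + 1/8·π_2 + 1/8·π_3
  π_1 = 1/4·π_0 + 1/4·π_1 + 3/8·π_2 + 1/2·π_3
  π_2 = 1/8·π_0 + 3/8·π_1 + 1/4·π_2 + 1/8·π_3
  normalize: π_0 + π_1 + π_2 + π_3 = 1
Solving the linear system gives exactly π = [99/518, 25/74, 62/259, 60/259].

π = [0.1911, 0.3378, 0.2394, 0.2317]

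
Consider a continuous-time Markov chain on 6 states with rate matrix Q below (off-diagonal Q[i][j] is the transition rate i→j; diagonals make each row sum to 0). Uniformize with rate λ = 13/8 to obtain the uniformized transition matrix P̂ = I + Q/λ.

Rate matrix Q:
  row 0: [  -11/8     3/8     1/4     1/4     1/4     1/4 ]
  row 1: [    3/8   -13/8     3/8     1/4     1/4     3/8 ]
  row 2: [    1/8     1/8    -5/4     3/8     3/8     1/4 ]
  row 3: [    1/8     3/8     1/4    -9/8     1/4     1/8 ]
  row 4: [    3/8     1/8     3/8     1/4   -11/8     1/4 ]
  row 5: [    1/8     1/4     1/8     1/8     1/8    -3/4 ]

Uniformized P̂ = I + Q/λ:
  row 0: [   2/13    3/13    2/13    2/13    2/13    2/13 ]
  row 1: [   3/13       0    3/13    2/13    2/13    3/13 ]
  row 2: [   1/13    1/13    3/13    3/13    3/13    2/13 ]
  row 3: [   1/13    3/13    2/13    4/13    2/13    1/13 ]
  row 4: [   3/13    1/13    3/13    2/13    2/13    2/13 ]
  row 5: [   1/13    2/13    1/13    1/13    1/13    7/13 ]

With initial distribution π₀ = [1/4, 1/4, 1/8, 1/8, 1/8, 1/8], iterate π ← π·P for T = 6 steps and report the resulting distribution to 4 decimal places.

t=0: π = [0.2500, 0.2500, 0.1250, 0.1250, 0.1250, 0.1250]
t=1: π = [0.1538, 0.1250, 0.1827, 0.1731, 0.1538, 0.2115]
t=2: π = [0.1317, 0.1339, 0.1731, 0.1783, 0.1516, 0.2315]
t=3: π = [0.1310, 0.1321, 0.1713, 0.1768, 0.1494, 0.2395]
t=4: π = [0.1303, 0.1325, 0.1703, 0.1758, 0.1486, 0.2425]
t=5: π = [0.1302, 0.1325, 0.1699, 0.1753, 0.1483, 0.2438]
t=6: π = [0.1301, 0.1325, 0.1698, 0.1751, 0.1482, 0.2443]

π = [0.1301, 0.1325, 0.1698, 0.1751, 0.1482, 0.2443]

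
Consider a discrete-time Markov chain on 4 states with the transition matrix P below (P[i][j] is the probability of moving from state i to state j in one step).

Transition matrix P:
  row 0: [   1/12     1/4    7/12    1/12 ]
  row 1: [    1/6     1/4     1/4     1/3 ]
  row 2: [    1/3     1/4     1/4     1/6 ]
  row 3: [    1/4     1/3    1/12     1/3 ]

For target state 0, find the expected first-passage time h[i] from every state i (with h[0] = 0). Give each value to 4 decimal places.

First-step conditioning: h[0] = 0; for i ≠ 0, h[i] = 1 + Σ_k P[i][k]·h[k].
  h[1] = 1 + 1/4·h[1] + 1/4·h[2] + 1/3·h[3]
  h[2] = 1 + 1/4·h[1] + 1/4·h[2] + 1/6·h[3]
  h[3] = 1 + 1/3·h[1] + 1/12·h[2] + 1/3·h[3]
Solving the 3×3 linear system over states ≠ 0 gives exactly h = [0, 40/9, 236/63, 88/21] (h[0] = 0 is the target).

h = [0.0000, 4.4444, 3.7460, 4.1905]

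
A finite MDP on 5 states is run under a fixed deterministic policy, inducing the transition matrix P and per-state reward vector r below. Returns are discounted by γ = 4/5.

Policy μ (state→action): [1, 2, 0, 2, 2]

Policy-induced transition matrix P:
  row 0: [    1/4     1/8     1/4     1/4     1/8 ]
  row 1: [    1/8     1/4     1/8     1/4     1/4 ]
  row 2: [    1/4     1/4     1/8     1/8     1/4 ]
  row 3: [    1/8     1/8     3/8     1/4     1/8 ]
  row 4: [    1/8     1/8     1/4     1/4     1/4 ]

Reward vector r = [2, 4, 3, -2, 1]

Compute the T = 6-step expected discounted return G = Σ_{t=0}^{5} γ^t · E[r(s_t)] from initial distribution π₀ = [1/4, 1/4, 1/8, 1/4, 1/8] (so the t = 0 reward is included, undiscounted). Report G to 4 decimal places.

t=0: π = [0.2500, 0.2500, 0.1250, 0.2500, 0.1250], E[r] = 1.5000, γ^t·E[r] = 1.500000, running G = 1.500000
t=1: π = [0.1719, 0.1719, 0.2344, 0.2344, 0.1875], E[r] = 1.4531, γ^t·E[r] = 1.162500, running G = 2.662500
t=2: π = [0.1758, 0.1758, 0.2285, 0.2207, 0.1992], E[r] = 1.4980, γ^t·E[r] = 0.958750, running G = 3.621250
t=3: π = [0.1755, 0.1755, 0.2271, 0.2214, 0.2004], E[r] = 1.4919, γ^t·E[r] = 0.763875, running G = 4.385125
t=4: π = [0.1753, 0.1753, 0.2274, 0.2216, 0.2004], E[r] = 1.4911, γ^t·E[r] = 0.610775, running G = 4.995900
t=5: π = [0.1753, 0.1753, 0.2274, 0.2216, 0.2004], E[r] = 1.4913, γ^t·E[r] = 0.488680, running G = 5.484580

G = 5.4846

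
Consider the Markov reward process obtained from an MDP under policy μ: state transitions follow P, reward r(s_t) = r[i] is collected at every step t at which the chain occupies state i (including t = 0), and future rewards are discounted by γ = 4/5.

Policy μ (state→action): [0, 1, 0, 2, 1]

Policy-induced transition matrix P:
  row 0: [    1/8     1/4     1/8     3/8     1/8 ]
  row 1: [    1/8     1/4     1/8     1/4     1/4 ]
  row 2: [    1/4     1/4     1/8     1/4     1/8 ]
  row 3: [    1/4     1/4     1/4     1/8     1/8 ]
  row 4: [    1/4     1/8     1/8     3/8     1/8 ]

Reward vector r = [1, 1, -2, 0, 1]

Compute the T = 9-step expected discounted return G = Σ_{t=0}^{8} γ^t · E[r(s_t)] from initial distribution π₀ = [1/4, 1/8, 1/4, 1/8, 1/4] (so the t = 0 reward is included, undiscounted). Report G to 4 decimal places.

G = 1.0180

t=0: π = [0.2500, 0.1250, 0.2500, 0.1250, 0.2500], E[r] = 0.1250, γ^t·E[r] = 0.125000, running G = 0.125000
t=1: π = [0.2031, 0.2188, 0.1406, 0.2969, 0.1406], E[r] = 0.2813, γ^t·E[r] = 0.225000, running G = 0.350000
t=2: π = [0.1973, 0.2324, 0.1621, 0.2559, 0.1523], E[r] = 0.2578, γ^t·E[r] = 0.165000, running G = 0.515000
t=3: π = [0.1963, 0.2310, 0.1570, 0.2617, 0.1541], E[r] = 0.2673, γ^t·E[r] = 0.136875, running G = 0.651875
t=4: π = [0.1966, 0.2307, 0.1577, 0.2611, 0.1539], E[r] = 0.2658, γ^t·E[r] = 0.108863, running G = 0.760738
t=5: π = [0.1966, 0.2308, 0.1576, 0.2612, 0.1538], E[r] = 0.2659, γ^t·E[r] = 0.087138, running G = 0.847875
t=6: π = [0.1966, 0.2308, 0.1576, 0.2612, 0.1538], E[r] = 0.2659, γ^t·E[r] = 0.069705, running G = 0.917580
t=7: π = [0.1966, 0.2308, 0.1576, 0.2612, 0.1538], E[r] = 0.2659, γ^t·E[r] = 0.055765, running G = 0.973345
t=8: π = [0.1966, 0.2308, 0.1576, 0.2612, 0.1538], E[r] = 0.2659, γ^t·E[r] = 0.044612, running G = 1.017957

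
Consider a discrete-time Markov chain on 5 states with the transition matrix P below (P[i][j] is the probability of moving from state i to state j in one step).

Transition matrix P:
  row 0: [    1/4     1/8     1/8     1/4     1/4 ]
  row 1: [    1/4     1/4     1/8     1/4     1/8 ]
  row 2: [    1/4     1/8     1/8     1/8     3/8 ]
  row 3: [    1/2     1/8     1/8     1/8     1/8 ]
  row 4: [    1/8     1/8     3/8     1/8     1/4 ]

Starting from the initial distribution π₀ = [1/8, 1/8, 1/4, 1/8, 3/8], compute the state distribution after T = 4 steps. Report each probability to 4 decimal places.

π = [0.2645, 0.1429, 0.1835, 0.1757, 0.2334]

t=0: π = [0.1250, 0.1250, 0.2500, 0.1250, 0.3750]
t=1: π = [0.2344, 0.1406, 0.2188, 0.1563, 0.2500]
t=2: π = [0.2578, 0.1426, 0.1875, 0.1719, 0.2402]
t=3: π = [0.2629, 0.1428, 0.1851, 0.1750, 0.2341]
t=4: π = [0.2645, 0.1429, 0.1835, 0.1757, 0.2334]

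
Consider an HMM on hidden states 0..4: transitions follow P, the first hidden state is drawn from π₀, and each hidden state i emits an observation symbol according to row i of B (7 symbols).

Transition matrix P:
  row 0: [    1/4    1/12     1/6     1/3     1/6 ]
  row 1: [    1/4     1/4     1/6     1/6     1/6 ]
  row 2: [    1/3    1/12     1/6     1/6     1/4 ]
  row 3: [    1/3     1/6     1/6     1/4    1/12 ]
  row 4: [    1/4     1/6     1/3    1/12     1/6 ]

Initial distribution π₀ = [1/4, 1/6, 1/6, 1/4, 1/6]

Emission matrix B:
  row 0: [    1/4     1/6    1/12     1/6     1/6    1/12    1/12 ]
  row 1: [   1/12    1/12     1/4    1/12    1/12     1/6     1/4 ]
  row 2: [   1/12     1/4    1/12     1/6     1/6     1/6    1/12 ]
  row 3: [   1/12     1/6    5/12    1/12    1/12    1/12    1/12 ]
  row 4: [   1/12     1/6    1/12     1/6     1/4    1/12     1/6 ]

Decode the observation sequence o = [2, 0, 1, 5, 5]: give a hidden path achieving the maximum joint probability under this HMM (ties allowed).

path = [3, 0, 3, 1, 1]

t=0: δ = [2.083e-02, 4.167e-02, 1.389e-02, 1.042e-01, 1.389e-02]  (obs o_0=2)
t=1: δ = [8.681e-03, 1.447e-03, 1.447e-03, 2.170e-03, 7.234e-04]  ψ = [3, 3, 3, 3, 3]  (obs o_1=0)
t=2: δ = [3.617e-04, 6.028e-05, 3.617e-04, 4.823e-04, 2.411e-04]  ψ = [0, 0, 0, 0, 0]  (obs o_2=1)
t=3: δ = [1.340e-05, 1.340e-05, 1.340e-05, 1.005e-05, 7.535e-06]  ψ = [3, 3, 3, 0, 2]  (obs o_3=5)
t=4: δ = [3.721e-07, 5.582e-07, 4.186e-07, 3.721e-07, 2.791e-07]  ψ = [2, 1, 4, 0, 2]  (obs o_4=5)
backtrack: best end state = 1; path = [3, 0, 3, 1, 1]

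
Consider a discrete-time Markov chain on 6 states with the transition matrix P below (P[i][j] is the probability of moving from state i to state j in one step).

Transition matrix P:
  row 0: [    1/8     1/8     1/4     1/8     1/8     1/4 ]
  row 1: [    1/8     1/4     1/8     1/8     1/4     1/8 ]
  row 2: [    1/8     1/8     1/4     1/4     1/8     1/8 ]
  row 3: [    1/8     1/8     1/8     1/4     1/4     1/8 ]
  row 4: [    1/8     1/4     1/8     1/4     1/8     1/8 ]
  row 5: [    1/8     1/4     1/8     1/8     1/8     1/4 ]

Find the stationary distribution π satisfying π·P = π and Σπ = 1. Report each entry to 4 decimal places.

π = [0.1250, 0.1905, 0.1607, 0.1905, 0.1726, 0.1607]

Balance equations π_j = Σ_i π_i·P[i][j]:
  π_0 = 1/8·π_0 + 1/8·π_1 + 1/8·π_2 + 1/8·π_3 + 1/8·π_4 + 1/8·π_5
  π_1 = 1/8·π_0 + 1/4·π_1 + 1/8·π_2 + 1/8·π_3 + 1/4·π_4 + 1/4·π_5
  π_2 = 1/4·π_0 + 1/8·π_1 + 1/4·π_2 + 1/8·π_3 + 1/8·π_4 + 1/8·π_5
  π_3 = 1/8·π_0 + 1/8·π_1 + 1/4·π_2 + 1/4·π_3 + 1/4·π_4 + 1/8·π_5
  π_4 = 1/8·π_0 + 1/4·π_1 + 1/8·π_2 + 1/4·π_3 + 1/8·π_4 + 1/8·π_5
  normalize: π_0 + π_1 + π_2 + π_3 + π_4 + π_5 = 1
Solving the linear system gives exactly π = [1/8, 4/21, 9/56, 4/21, 29/168, 9/56].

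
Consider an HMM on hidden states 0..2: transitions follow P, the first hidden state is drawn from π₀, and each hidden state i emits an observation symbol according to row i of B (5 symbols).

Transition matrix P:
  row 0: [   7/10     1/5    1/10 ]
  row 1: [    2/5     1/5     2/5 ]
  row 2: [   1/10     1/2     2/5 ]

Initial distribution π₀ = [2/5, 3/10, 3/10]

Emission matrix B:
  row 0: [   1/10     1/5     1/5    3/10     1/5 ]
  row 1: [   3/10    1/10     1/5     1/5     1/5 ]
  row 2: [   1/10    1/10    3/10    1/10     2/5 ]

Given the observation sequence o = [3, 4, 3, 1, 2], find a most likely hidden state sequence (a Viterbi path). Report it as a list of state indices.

t=0: δ = [1.200e-01, 6.000e-02, 3.000e-02]  (obs o_0=3)
t=1: δ = [1.680e-02, 4.800e-03, 9.600e-03]  ψ = [0, 0, 1]  (obs o_1=4)
t=2: δ = [3.528e-03, 9.600e-04, 3.840e-04]  ψ = [0, 2, 2]  (obs o_2=3)
t=3: δ = [4.939e-04, 7.056e-05, 3.840e-05]  ψ = [0, 0, 1]  (obs o_3=1)
t=4: δ = [6.915e-05, 1.976e-05, 1.482e-05]  ψ = [0, 0, 0]  (obs o_4=2)
backtrack: best end state = 0; path = [0, 0, 0, 0, 0]

path = [0, 0, 0, 0, 0]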